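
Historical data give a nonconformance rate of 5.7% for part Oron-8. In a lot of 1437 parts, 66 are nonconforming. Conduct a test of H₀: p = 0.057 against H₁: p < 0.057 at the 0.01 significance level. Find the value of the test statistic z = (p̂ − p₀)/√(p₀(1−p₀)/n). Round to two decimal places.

z = -1.81

p̂ = 66/1437 ≈ 0.04593.
Standard error under H₀: √(0.057×0.943/1437) = 0.00612.
z = (0.04593 − 0.057)/0.00612 = -0.01107/0.00612 = -1.81.
p-value = P(Z < -1.810) ≈ 0.0351; since p > α = 0.01, fail to reject H₀.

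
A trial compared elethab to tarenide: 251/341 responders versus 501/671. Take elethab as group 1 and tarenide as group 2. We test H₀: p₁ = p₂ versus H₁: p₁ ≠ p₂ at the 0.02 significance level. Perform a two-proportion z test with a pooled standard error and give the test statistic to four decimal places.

z = -0.3640

p̂₁ = 251/341 = 0.736070, p̂₂ = 501/671 = 0.746647.
Pooled p̂ = (251+501)/(341+671) = 752/1012 = 0.743083.
SE = √(0.190911 × 0.00442286) = 0.029058.
z = (0.736070 − 0.746647)/0.029058 = -0.010577/0.029058 = -0.3640.
Two-sided p-value ≈ 2·Φ(−0.364) = 0.7159. With α = 0.02, fail to reject H₀.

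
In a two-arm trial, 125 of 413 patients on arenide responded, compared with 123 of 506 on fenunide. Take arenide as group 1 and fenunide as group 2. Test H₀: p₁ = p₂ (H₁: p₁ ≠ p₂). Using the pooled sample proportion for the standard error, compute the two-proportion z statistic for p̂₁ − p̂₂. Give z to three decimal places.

z = 2.024

p̂₁ = 125/413 ≈ 0.30266, p̂₂ = 123/506 ≈ 0.24308.
Pooled p̂ = (125+123)/(413+506) = 248/919 = 0.26986.
SE = √(0.197035 × 0.00439759) = 0.02944.
z = (0.30266 − 0.24308)/0.02944 = 0.05958/0.02944 = 2.024.
Two-sided p-value ≈ 2·Φ(−2.024) = 0.0430.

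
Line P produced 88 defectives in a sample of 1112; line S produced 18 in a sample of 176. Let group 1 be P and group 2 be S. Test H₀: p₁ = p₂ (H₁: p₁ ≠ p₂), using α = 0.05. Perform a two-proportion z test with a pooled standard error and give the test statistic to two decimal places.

p̂₁ = 88/1112 ≈ 0.0791, p̂₂ = 18/176 ≈ 0.1023.
Pooled p̂ = (88+18)/(1112+176) = 106/1288 = 0.0823.
SE = √(p̂(1−p̂)(1/n₁+1/n₂)) = √(0.0823·0.9177·0.0065811) = √(0.000497038) = 0.0223.
z = (0.0791 − 0.1023)/0.0223 = -0.0232/0.0223 = -1.04.
p-value = 2·P(Z > 1.038) ≈ 0.2994. With α = 0.05, fail to reject H₀.

z = -1.04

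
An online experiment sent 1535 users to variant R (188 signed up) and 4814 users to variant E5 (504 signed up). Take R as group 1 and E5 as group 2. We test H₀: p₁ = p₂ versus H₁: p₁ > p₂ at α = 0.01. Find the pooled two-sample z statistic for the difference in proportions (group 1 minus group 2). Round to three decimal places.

z = 1.947

p̂₁ = 188/1535 = 0.1224756, p̂₂ = 504/4814 = 0.1046946.
Pooled p̂ = (188+504)/(1535+4814) = 692/6349 = 0.1089935.
SE = √(0.097114 × 0.000859193) = 0.0091345.
z = (0.1224756 − 0.1046946)/0.0091345 = 0.0177810/0.0091345 = 1.947.
p-value = P(Z > 1.947) ≈ 0.0258. With α = 0.01, fail to reject H₀.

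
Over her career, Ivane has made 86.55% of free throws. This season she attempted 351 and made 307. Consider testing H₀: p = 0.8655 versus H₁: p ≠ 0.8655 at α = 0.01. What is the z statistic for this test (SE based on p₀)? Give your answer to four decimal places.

z = 0.5021

p̂ = 307/351 ≈ 0.874644.
Under H₀, SE = √(0.8655·0.1345/351) = √(0.000331652) = 0.018211.
z = (0.874644 − 0.8655)/0.018211 = 0.009144/0.018211 = 0.5021.
p-value = 2·P(Z > 0.502) ≈ 0.6156; since p > α = 0.01, fail to reject H₀.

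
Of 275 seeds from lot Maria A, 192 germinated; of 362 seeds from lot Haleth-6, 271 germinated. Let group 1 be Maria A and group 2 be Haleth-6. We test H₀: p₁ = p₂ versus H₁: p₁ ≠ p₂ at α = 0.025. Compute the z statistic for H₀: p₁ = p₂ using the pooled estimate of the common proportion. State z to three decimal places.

z = -1.415

p̂₁ = 192/275 = 0.69818, p̂₂ = 271/362 = 0.74862.
Pooled p̂ = (192+271)/(275+362) = 463/637 = 0.72684.
SE = √(p̂(1−p̂)(1/n₁+1/n₂)) = √(0.72684·0.27316·0.00639879) = √(0.00127043) = 0.03564.
z = (0.69818 − 0.74862)/0.03564 = -0.05044/0.03564 = -1.415.
p-value = 2·P(Z > 1.415) ≈ 0.1571; since p > α = 0.025, fail to reject H₀.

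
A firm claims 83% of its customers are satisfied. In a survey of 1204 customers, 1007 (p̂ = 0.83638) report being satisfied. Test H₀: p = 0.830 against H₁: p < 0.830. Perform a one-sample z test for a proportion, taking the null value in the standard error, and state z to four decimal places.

p̂ = 1007/1204 ≈ 0.836379.
Under H₀, SE = √(0.83·0.17/1204) = √(0.000117193) = 0.010826.
z = (0.836379 − 0.83)/0.010826 = 0.006379/0.010826 = 0.5892.
p-value = P(Z < 0.589) ≈ 0.7221.

z = 0.5892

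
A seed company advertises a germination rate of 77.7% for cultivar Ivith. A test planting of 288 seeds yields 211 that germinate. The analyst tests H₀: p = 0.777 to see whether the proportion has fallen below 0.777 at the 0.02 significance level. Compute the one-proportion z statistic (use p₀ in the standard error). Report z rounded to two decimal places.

z = -1.81

p̂ = 211/288 ≈ 0.7326.
Under H₀, SE = √(0.777·0.223/288) = √(0.000601635) = 0.0245.
z = (0.7326 − 0.777)/0.0245 = -0.0444/0.0245 = -1.81.
p-value = P(Z < -1.809) ≈ 0.0353, so at α = 0.02 we fail to reject H₀.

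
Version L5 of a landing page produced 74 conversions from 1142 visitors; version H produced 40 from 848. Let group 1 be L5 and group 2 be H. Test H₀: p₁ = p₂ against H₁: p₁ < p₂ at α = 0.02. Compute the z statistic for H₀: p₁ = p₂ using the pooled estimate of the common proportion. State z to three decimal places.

z = 1.673

p̂₁ = 74/1142 = 0.0647986, p̂₂ = 40/848 = 0.0471698.
Pooled p̂ = (74+40)/(1142+848) = 114/1990 = 0.0572864.
SE = √(p̂(1−p̂)(1/n₁+1/n₂)) = √(0.0572864·0.9427136·0.0020549) = √(0.000110974) = 0.0105344.
z = (0.0647986 − 0.0471698)/0.0105344 = 0.0176288/0.0105344 = 1.673.
p-value = P(Z < 1.673) ≈ 0.9529; since p > α = 0.02, fail to reject H₀.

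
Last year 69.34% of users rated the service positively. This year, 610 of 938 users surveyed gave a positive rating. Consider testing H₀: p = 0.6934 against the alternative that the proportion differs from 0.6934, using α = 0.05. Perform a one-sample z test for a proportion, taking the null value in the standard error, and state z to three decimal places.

p̂ = 610/938 ≈ 0.65032.
Standard error under H₀: √(0.6934×0.3066/938) = 0.01505.
z = (0.65032 − 0.6934)/0.01505 = -0.04308/0.01505 = -2.862.
Two-sided p-value ≈ 2·Φ(−2.862) = 0.0042; since p < α = 0.05, reject H₀.

z = -2.862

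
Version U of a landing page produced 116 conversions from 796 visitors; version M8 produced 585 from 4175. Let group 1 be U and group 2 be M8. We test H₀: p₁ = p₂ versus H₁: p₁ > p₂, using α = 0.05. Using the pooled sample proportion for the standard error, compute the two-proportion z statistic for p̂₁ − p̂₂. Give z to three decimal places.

z = 0.417

p̂₁ = 116/796 ≈ 0.14573, p̂₂ = 585/4175 ≈ 0.14012.
Pooled p̂ = (116+585)/(796+4175) = 701/4971 = 0.14102.
SE = √(p̂(1−p̂)(1/n₁+1/n₂)) = √(0.14102·0.85898·0.0014958) = √(0.000181189) = 0.01346.
z = (0.14573 − 0.14012)/0.01346 = 0.00561/0.01346 = 0.417.
p-value = P(Z > 0.417) ≈ 0.3385, so at α = 0.05 we fail to reject H₀.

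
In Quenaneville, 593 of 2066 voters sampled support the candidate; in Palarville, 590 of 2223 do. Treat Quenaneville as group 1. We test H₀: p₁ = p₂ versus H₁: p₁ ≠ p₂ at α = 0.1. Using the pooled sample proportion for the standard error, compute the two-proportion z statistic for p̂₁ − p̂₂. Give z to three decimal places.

p̂₁ = 593/2066 = 0.28703, p̂₂ = 590/2223 = 0.26541.
Pooled p̂ = (593+590)/(2066+2223) = 1183/4289 = 0.27582.
SE = √(p̂(1−p̂)(1/n₁+1/n₂)) = √(0.27582·0.72418·0.00093387) = √(0.000186535) = 0.01366.
z = (0.28703 − 0.26541)/0.01366 = 0.02162/0.01366 = 1.583.
Two-sided p-value ≈ 2·Φ(−1.583) = 0.1134; since p > α = 0.1, fail to reject H₀.

z = 1.583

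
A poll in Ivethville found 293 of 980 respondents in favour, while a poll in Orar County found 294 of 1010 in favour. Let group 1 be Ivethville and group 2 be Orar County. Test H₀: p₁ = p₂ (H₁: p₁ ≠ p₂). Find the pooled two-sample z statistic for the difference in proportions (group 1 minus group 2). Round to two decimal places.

z = 0.39

p̂₁ = 293/980 ≈ 0.2990, p̂₂ = 294/1010 ≈ 0.2911.
Pooled p̂ = (293+294)/(980+1010) = 587/1990 = 0.2950.
SE = √(0.207965 × 0.00201051) = 0.0204.
z = (0.2990 − 0.2911)/0.0204 = 0.0079/0.0204 = 0.39.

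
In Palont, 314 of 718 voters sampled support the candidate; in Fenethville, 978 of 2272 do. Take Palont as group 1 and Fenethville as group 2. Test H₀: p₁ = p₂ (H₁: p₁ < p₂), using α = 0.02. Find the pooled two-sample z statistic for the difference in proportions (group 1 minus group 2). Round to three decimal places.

p̂₁ = 314/718 ≈ 0.43733, p̂₂ = 978/2272 ≈ 0.43046.
Pooled p̂ = (314+978)/(718+2272) = 1292/2990 = 0.43211.
SE = √(0.245391 × 0.0018329) = 0.02121.
z = (0.43733 − 0.43046)/0.02121 = 0.00687/0.02121 = 0.324.
p-value = P(Z < 0.324) ≈ 0.6270. With α = 0.02, fail to reject H₀.

z = 0.324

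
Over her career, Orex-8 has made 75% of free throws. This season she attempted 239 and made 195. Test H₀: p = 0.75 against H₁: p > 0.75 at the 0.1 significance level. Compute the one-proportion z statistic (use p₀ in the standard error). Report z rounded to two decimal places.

z = 2.35

p̂ = 195/239 ≈ 0.8159.
SE = √(p₀(1−p₀)/n) = √(0.1875/239) = 0.0280.
z = (0.8159 − 0.75)/0.0280 = 0.0659/0.0280 = 2.35.
p-value = P(Z > 2.353) ≈ 0.0093. With α = 0.1, reject H₀.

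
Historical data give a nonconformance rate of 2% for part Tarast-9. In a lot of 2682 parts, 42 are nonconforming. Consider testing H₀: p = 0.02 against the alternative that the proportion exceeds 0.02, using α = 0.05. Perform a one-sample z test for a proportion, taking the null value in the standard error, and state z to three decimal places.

z = -1.605

p̂ = 42/2682 = 0.0156600.
Under H₀, SE = √(0.02·0.98/2682) = √(7.30798e-06) = 0.0027033.
z = (0.0156600 − 0.02)/0.0027033 = -0.0043400/0.0027033 = -1.605.
p-value = P(Z > -1.605) ≈ 0.9458. With α = 0.05, fail to reject H₀.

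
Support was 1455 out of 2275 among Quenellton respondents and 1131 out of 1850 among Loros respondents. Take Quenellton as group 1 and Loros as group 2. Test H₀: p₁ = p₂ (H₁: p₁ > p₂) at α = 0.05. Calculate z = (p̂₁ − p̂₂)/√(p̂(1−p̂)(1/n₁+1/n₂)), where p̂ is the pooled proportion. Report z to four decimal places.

z = 1.8631

p̂₁ = 1455/2275 = 0.639560, p̂₂ = 1131/1850 = 0.611351.
Pooled p̂ = (1455+1131)/(2275+1850) = 2586/4125 = 0.626909.
SE = √(0.233894 × 0.000980101) = 0.015141.
z = (0.639560 − 0.611351)/0.015141 = 0.028209/0.015141 = 1.8631.
p-value = P(Z > 1.863) ≈ 0.0312. With α = 0.05, reject H₀.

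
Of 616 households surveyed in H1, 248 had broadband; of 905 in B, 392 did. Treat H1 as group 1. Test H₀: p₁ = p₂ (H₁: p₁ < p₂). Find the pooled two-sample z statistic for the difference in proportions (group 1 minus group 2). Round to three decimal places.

p̂₁ = 248/616 ≈ 0.40260, p̂₂ = 392/905 ≈ 0.43315.
Pooled p̂ = (248+392)/(616+905) = 640/1521 = 0.42078.
SE = √(0.243724 × 0.00272835) = 0.02579.
z = (0.40260 − 0.43315)/0.02579 = -0.03055/0.02579 = -1.185.
p-value = P(Z < -1.185) ≈ 0.1181.

z = -1.185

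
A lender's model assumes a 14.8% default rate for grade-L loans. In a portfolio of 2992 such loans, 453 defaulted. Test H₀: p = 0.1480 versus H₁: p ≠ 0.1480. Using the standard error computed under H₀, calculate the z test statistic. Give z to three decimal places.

z = 0.524

p̂ = 453/2992 ≈ 0.15140.
Standard error under H₀: √(0.148×0.852/2992) = 0.00649.
z = (0.15140 − 0.148)/0.00649 = 0.00340/0.00649 = 0.524.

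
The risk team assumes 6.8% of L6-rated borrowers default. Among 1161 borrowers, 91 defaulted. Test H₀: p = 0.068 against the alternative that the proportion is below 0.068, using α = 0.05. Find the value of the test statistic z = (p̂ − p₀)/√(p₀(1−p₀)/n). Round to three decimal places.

z = 1.405

p̂ = 91/1161 ≈ 0.07838.
Under H₀, SE = √(0.068·0.932/1161) = √(5.45874e-05) = 0.00739.
z = (0.07838 − 0.068)/0.00739 = 0.01038/0.00739 = 1.405.
p-value = P(Z < 1.405) ≈ 0.9200. With α = 0.05, fail to reject H₀.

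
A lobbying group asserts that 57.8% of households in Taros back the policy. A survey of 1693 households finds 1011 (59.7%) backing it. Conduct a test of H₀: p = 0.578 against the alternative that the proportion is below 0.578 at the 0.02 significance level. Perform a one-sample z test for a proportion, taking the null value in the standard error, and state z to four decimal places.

p̂ = 1011/1693 ≈ 0.597165.
Under H₀, SE = √(0.578·0.422/1693) = √(0.000144073) = 0.012003.
z = (0.597165 − 0.578)/0.012003 = 0.019165/0.012003 = 1.5967.
p-value = P(Z < 1.597) ≈ 0.9448; since p > α = 0.02, fail to reject H₀.

z = 1.5967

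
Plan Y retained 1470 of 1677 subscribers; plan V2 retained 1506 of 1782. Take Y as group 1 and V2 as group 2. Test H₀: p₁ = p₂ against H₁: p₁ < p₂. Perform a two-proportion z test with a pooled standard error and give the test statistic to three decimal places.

z = 2.667

p̂₁ = 1470/1677 ≈ 0.876565, p̂₂ = 1506/1782 ≈ 0.845118.
Pooled p̂ = (1470+1506)/(1677+1782) = 2976/3459 = 0.860364.
SE = √(p̂(1−p̂)(1/n₁+1/n₂)) = √(0.860364·0.139636·0.00115747) = √(0.000139056) = 0.011792.
z = (0.876565 − 0.845118)/0.011792 = 0.031447/0.011792 = 2.667.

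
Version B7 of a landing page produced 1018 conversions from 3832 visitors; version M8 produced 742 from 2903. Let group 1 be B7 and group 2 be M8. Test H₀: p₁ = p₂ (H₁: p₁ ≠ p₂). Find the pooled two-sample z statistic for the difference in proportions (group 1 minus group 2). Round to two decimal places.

z = 0.93

p̂₁ = 1018/3832 = 0.26566, p̂₂ = 742/2903 = 0.25560.
Pooled p̂ = (1018+742)/(3832+2903) = 1760/6735 = 0.26132.
SE = √(p̂(1−p̂)(1/n₁+1/n₂)) = √(0.26132·0.73868·0.000605432) = √(0.000116868) = 0.01081.
z = (0.26566 − 0.25560)/0.01081 = 0.01006/0.01081 = 0.93.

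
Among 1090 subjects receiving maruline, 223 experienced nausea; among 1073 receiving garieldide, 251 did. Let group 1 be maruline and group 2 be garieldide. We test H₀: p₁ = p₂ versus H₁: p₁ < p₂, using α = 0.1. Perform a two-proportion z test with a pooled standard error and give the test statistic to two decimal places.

p̂₁ = 223/1090 = 0.2046, p̂₂ = 251/1073 = 0.2339.
Pooled p̂ = (223+251)/(1090+1073) = 474/2163 = 0.2191.
SE = √(0.171118 × 0.0018494) = 0.0178.
z = (0.2046 − 0.2339)/0.0178 = -0.0293/0.0178 = -1.65.
p-value = P(Z < -1.649) ≈ 0.0496, so at α = 0.1 we reject H₀.

z = -1.65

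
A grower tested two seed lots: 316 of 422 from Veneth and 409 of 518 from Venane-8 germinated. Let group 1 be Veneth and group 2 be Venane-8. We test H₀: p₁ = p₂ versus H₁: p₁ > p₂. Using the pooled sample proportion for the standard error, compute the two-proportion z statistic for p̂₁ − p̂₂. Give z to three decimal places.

z = -1.480

p̂₁ = 316/422 = 0.74882, p̂₂ = 409/518 = 0.78958.
Pooled p̂ = (316+409)/(422+518) = 725/940 = 0.77128.
SE = √(0.176409 × 0.00430017) = 0.02754.
z = (0.74882 − 0.78958)/0.02754 = -0.04076/0.02754 = -1.480.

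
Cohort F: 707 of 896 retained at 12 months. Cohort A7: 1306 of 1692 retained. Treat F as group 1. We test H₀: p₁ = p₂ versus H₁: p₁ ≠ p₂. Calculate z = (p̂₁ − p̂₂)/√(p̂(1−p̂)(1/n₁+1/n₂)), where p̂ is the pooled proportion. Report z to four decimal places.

p̂₁ = 707/896 ≈ 0.7890625, p̂₂ = 1306/1692 ≈ 0.7718676.
Pooled p̂ = (707+1306)/(896+1692) = 2013/2588 = 0.7778207.
SE = √(p̂(1−p̂)(1/n₁+1/n₂)) = √(0.7778207·0.2221793·0.00170709) = √(0.000295012) = 0.0171759.
z = (0.7890625 − 0.7718676)/0.0171759 = 0.0171949/0.0171759 = 1.0011.
Two-sided p-value ≈ 2·Φ(−1.001) = 0.3168.

z = 1.0011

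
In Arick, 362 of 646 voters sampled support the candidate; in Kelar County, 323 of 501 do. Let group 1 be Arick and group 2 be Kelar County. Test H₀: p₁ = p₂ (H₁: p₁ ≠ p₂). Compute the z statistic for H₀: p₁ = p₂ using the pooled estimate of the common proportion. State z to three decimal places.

p̂₁ = 362/646 = 0.560372, p̂₂ = 323/501 = 0.644711.
Pooled p̂ = (362+323)/(646+501) = 685/1147 = 0.597210.
SE = √(0.24055 × 0.003544) = 0.029198.
z = (0.560372 − 0.644711)/0.029198 = -0.084339/0.029198 = -2.889.
p-value = 2·P(Z > 2.889) ≈ 0.0039.

z = -2.889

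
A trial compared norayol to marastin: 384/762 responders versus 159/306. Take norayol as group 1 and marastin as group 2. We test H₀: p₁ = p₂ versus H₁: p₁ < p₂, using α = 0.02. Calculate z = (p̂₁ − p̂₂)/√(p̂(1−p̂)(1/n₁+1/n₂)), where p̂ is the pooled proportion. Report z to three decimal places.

z = -0.463

p̂₁ = 384/762 ≈ 0.50394, p̂₂ = 159/306 ≈ 0.51961.
Pooled p̂ = (384+159)/(762+306) = 543/1068 = 0.50843.
SE = √(p̂(1−p̂)(1/n₁+1/n₂)) = √(0.50843·0.49157·0.00458031) = √(0.00114475) = 0.03383.
z = (0.50394 − 0.51961)/0.03383 = -0.01567/0.03383 = -0.463.
p-value = P(Z < -0.463) ≈ 0.3216, so at α = 0.02 we fail to reject H₀.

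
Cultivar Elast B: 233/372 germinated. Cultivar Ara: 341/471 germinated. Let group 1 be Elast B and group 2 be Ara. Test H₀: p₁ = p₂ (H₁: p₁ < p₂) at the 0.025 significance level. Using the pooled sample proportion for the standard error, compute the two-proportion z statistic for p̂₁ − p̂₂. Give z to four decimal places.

p̂₁ = 233/372 = 0.6263441, p̂₂ = 341/471 = 0.7239915.
Pooled p̂ = (233+341)/(372+471) = 574/843 = 0.6809015.
SE = √(0.217275 × 0.00481131) = 0.0323323.
z = (0.6263441 − 0.7239915)/0.0323323 = -0.0976474/0.0323323 = -3.0201.
p-value = P(Z < -3.020) ≈ 0.0013, so at α = 0.025 we reject H₀.

z = -3.0201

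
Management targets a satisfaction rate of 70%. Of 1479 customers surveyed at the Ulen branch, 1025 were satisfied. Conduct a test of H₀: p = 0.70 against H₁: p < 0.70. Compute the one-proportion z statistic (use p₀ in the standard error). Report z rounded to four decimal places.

z = -0.5844

p̂ = 1025/1479 = 0.693036.
SE = √(p₀(1−p₀)/n) = √(0.21/1479) = 0.011916.
z = (0.693036 − 0.7)/0.011916 = -0.006964/0.011916 = -0.5844.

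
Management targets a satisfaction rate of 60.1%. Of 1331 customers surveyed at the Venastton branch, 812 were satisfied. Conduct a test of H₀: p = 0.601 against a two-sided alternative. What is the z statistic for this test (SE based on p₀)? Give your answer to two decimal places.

z = 0.68

p̂ = 812/1331 = 0.6101.
Under H₀, SE = √(0.601·0.399/1331) = √(0.000180165) = 0.0134.
z = (0.6101 − 0.601)/0.0134 = 0.0091/0.0134 = 0.68.
p-value = 2·P(Z > 0.676) ≈ 0.4993.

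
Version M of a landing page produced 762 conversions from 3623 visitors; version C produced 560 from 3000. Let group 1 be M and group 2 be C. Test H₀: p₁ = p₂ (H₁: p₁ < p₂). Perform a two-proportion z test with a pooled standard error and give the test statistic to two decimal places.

p̂₁ = 762/3623 ≈ 0.21032, p̂₂ = 560/3000 ≈ 0.18667.
Pooled p̂ = (762+560)/(3623+3000) = 1322/6623 = 0.19961.
SE = √(p̂(1−p̂)(1/n₁+1/n₂)) = √(0.19961·0.80039·0.000609348) = √(9.7352e-05) = 0.00987.
z = (0.21032 − 0.18667)/0.00987 = 0.02365/0.00987 = 2.40.

z = 2.40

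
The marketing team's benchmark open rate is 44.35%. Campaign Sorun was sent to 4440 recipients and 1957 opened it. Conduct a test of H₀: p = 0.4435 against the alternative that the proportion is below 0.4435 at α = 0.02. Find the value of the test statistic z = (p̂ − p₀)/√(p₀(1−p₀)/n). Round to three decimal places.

p̂ = 1957/4440 ≈ 0.440766.
Under H₀, SE = √(0.4435·0.5565/4440) = √(5.55873e-05) = 0.007456.
z = (0.440766 − 0.4435)/0.007456 = -0.002734/0.007456 = -0.367.
p-value = P(Z < -0.367) ≈ 0.3569, so at α = 0.02 we fail to reject H₀.

z = -0.367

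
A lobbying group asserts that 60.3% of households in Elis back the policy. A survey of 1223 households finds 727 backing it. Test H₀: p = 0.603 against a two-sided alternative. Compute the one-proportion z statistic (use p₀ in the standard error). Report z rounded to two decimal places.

z = -0.61

p̂ = 727/1223 = 0.5944.
Under H₀, SE = √(0.603·0.397/1223) = √(0.000195741) = 0.0140.
z = (0.5944 − 0.603)/0.0140 = -0.0086/0.0140 = -0.61.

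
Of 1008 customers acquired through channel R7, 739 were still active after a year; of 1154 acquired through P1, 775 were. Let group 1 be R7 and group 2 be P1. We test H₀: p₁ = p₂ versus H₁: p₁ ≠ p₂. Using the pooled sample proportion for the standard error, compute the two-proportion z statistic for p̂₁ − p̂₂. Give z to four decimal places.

p̂₁ = 739/1008 ≈ 0.733135, p̂₂ = 775/1154 ≈ 0.671577.
Pooled p̂ = (739+775)/(1008+1154) = 1514/2162 = 0.700278.
SE = √(0.209889 × 0.00185861) = 0.019751.
z = (0.733135 − 0.671577)/0.019751 = 0.061558/0.019751 = 3.1167.
p-value = 2·P(Z > 3.117) ≈ 0.0018.

z = 3.1167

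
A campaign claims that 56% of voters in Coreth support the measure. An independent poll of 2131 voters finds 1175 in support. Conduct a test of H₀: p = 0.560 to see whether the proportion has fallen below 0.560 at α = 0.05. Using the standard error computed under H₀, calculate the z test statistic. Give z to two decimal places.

p̂ = 1175/2131 ≈ 0.5514.
Standard error under H₀: √(0.56×0.44/2131) = 0.0108.
z = (0.5514 − 0.56)/0.0108 = -0.0086/0.0108 = -0.80.
p-value = P(Z < -0.801) ≈ 0.2115. With α = 0.05, fail to reject H₀.

z = -0.80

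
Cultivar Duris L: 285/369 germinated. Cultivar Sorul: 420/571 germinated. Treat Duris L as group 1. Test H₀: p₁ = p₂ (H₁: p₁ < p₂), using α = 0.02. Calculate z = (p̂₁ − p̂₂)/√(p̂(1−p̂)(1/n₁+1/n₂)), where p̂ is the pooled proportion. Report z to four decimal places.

p̂₁ = 285/369 = 0.772358, p̂₂ = 420/571 = 0.735552.
Pooled p̂ = (285+420)/(369+571) = 705/940 = 0.750000.
SE = √(0.1875 × 0.00446134) = 0.028922.
z = (0.772358 − 0.735552)/0.028922 = 0.036806/0.028922 = 1.2726.
p-value = P(Z < 1.273) ≈ 0.8984, so at α = 0.02 we fail to reject H₀.

z = 1.2726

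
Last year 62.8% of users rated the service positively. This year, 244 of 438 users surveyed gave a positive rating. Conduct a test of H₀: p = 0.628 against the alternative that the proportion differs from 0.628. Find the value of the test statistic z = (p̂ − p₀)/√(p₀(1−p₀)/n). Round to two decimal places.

z = -3.07

p̂ = 244/438 = 0.5571.
Under H₀, SE = √(0.628·0.372/438) = √(0.00053337) = 0.0231.
z = (0.5571 − 0.628)/0.0231 = -0.0709/0.0231 = -3.07.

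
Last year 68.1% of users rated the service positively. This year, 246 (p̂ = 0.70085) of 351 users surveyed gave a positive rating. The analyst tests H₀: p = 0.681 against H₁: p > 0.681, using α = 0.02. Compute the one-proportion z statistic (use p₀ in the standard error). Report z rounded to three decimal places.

p̂ = 246/351 = 0.70085.
SE = √(p₀(1−p₀)/n) = √(0.21724/351) = 0.02488.
z = (0.70085 − 0.681)/0.02488 = 0.01985/0.02488 = 0.798.
p-value = P(Z > 0.798) ≈ 0.2124, so at α = 0.02 we fail to reject H₀.

z = 0.798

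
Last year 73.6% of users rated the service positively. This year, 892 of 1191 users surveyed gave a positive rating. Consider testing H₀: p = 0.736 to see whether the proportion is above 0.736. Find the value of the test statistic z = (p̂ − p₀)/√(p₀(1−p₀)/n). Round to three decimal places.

p̂ = 892/1191 = 0.74895.
Standard error under H₀: √(0.736×0.264/1191) = 0.01277.
z = (0.74895 − 0.736)/0.01277 = 0.01295/0.01277 = 1.014.
p-value = P(Z > 1.014) ≈ 0.1553.

z = 1.014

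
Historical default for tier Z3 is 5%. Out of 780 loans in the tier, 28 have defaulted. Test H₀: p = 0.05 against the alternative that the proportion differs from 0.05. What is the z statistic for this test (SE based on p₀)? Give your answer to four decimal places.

p̂ = 28/780 ≈ 0.035897.
Standard error under H₀: √(0.05×0.95/780) = 0.007804.
z = (0.035897 − 0.05)/0.007804 = -0.014103/0.007804 = -1.8072.

z = -1.8072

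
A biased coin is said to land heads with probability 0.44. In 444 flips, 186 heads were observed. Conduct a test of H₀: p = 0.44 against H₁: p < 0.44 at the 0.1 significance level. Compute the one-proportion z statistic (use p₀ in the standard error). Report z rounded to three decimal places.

p̂ = 186/444 ≈ 0.41892.
SE = √(p₀(1−p₀)/n) = √(0.2464/444) = 0.02356.
z = (0.41892 − 0.44)/0.02356 = -0.02108/0.02356 = -0.895.
p-value = P(Z < -0.895) ≈ 0.1854, so at α = 0.1 we fail to reject H₀.

z = -0.895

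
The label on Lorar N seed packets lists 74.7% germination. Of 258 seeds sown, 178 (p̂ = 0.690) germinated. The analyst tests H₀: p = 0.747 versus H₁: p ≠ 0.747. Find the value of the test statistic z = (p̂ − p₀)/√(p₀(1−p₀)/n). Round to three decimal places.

p̂ = 178/258 ≈ 0.68992.
Under H₀, SE = √(0.747·0.253/258) = √(0.000732523) = 0.02707.
z = (0.68992 − 0.747)/0.02707 = -0.05708/0.02707 = -2.109.

z = -2.109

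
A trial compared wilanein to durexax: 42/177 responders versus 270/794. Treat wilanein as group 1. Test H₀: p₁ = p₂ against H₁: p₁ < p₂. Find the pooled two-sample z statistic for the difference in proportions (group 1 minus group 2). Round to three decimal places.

p̂₁ = 42/177 ≈ 0.23729, p̂₂ = 270/794 ≈ 0.34005.
Pooled p̂ = (42+270)/(177+794) = 312/971 = 0.32132.
SE = √(0.218073 × 0.00690916) = 0.03882.
z = (0.23729 − 0.34005)/0.03882 = -0.10276/0.03882 = -2.647.
p-value = P(Z < -2.647) ≈ 0.0041.

z = -2.647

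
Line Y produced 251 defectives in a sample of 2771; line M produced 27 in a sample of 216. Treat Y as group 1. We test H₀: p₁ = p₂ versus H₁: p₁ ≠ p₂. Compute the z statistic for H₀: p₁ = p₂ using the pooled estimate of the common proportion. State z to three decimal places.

p̂₁ = 251/2771 = 0.09058, p̂₂ = 27/216 = 0.12500.
Pooled p̂ = (251+27)/(2771+216) = 278/2987 = 0.09307.
SE = √(p̂(1−p̂)(1/n₁+1/n₂)) = √(0.09307·0.90693·0.00499051) = √(0.000421239) = 0.02052.
z = (0.09058 − 0.12500)/0.02052 = -0.03442/0.02052 = -1.677.

z = -1.677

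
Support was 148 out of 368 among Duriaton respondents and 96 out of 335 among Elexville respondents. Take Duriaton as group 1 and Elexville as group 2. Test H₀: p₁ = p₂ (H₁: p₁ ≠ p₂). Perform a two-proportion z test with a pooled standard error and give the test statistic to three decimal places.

p̂₁ = 148/368 = 0.40217, p̂₂ = 96/335 = 0.28657.
Pooled p̂ = (148+96)/(368+335) = 244/703 = 0.34708.
SE = √(0.226617 × 0.00570247) = 0.03595.
z = (0.40217 − 0.28657)/0.03595 = 0.11560/0.03595 = 3.216.
Two-sided p-value ≈ 2·Φ(−3.216) = 0.0013.

z = 3.216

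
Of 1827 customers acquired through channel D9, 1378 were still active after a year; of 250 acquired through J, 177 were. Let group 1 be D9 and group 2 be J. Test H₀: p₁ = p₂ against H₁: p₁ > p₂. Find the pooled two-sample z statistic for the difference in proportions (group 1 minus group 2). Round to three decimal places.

z = 1.581

p̂₁ = 1378/1827 = 0.75424, p̂₂ = 177/250 = 0.70800.
Pooled p̂ = (1378+177)/(1827+250) = 1555/2077 = 0.74868.
SE = √(p̂(1−p̂)(1/n₁+1/n₂)) = √(0.74868·0.25132·0.00454735) = √(0.00085563) = 0.02925.
z = (0.75424 − 0.70800)/0.02925 = 0.04624/0.02925 = 1.581.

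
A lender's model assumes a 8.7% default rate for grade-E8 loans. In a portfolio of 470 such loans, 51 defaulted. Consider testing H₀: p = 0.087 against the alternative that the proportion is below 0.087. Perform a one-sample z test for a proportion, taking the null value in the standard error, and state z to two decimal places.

p̂ = 51/470 ≈ 0.1085.
SE = √(p₀(1−p₀)/n) = √(0.079431/470) = 0.0130.
z = (0.1085 − 0.087)/0.0130 = 0.0215/0.0130 = 1.65.
p-value = P(Z < 1.655) ≈ 0.9510.

z = 1.65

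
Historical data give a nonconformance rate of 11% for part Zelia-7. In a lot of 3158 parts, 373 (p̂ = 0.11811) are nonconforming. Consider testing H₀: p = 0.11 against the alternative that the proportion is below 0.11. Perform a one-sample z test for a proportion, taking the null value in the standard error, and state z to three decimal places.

p̂ = 373/3158 = 0.118113.
Under H₀, SE = √(0.11·0.89/3158) = √(3.10006e-05) = 0.005568.
z = (0.118113 − 0.11)/0.005568 = 0.008113/0.005568 = 1.457.
p-value = P(Z < 1.457) ≈ 0.9275.

z = 1.457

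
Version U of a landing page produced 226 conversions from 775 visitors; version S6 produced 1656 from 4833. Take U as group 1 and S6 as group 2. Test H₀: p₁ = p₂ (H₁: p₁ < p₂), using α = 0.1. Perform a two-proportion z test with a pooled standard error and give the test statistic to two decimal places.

p̂₁ = 226/775 = 0.2916, p̂₂ = 1656/4833 = 0.3426.
Pooled p̂ = (226+1656)/(775+4833) = 1882/5608 = 0.3356.
SE = √(0.22297 × 0.00149723) = 0.0183.
z = (0.2916 − 0.3426)/0.0183 = -0.0510/0.0183 = -2.79.
p-value = P(Z < -2.793) ≈ 0.0026. With α = 0.1, reject H₀.

z = -2.79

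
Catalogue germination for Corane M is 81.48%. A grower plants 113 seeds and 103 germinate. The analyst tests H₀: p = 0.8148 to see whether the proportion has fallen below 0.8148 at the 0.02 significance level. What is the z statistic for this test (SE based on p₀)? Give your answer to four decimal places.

z = 2.6463

p̂ = 103/113 ≈ 0.911504.
Standard error under H₀: √(0.8148×0.1852/113) = 0.036543.
z = (0.911504 − 0.8148)/0.036543 = 0.096704/0.036543 = 2.6463.
p-value = P(Z < 2.646) ≈ 0.9959. With α = 0.02, fail to reject H₀.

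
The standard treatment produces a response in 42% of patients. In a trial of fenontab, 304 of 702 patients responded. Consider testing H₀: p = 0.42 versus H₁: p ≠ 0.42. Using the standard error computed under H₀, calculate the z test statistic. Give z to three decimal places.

p̂ = 304/702 ≈ 0.43305.
Standard error under H₀: √(0.42×0.58/702) = 0.01863.
z = (0.43305 − 0.42)/0.01863 = 0.01305/0.01863 = 0.700.
Two-sided p-value ≈ 2·Φ(−0.700) = 0.4836.

z = 0.700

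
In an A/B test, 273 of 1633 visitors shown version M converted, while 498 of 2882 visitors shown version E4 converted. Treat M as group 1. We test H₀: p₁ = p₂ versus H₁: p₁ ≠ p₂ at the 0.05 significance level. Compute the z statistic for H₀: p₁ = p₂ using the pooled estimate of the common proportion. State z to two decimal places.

p̂₁ = 273/1633 = 0.1672, p̂₂ = 498/2882 = 0.1728.
Pooled p̂ = (273+498)/(1633+2882) = 771/4515 = 0.1708.
SE = √(0.141604 × 0.000959351) = 0.0117.
z = (0.1672 − 0.1728)/0.0117 = -0.0056/0.0117 = -0.48.
p-value = 2·P(Z > 0.482) ≈ 0.6297. With α = 0.05, fail to reject H₀.

z = -0.48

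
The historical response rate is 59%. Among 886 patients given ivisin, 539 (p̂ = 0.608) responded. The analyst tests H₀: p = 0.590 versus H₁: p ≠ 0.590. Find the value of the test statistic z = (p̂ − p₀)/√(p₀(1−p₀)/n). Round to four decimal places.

z = 1.1107

p̂ = 539/886 ≈ 0.608352.
SE = √(p₀(1−p₀)/n) = √(0.2419/886) = 0.016523.
z = (0.608352 − 0.59)/0.016523 = 0.018352/0.016523 = 1.1107.
p-value = 2·P(Z > 1.111) ≈ 0.2667.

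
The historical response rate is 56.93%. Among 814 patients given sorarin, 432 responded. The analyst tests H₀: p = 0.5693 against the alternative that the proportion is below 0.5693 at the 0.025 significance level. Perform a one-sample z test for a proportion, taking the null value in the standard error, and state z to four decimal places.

p̂ = 432/814 ≈ 0.530713.
SE = √(p₀(1−p₀)/n) = √(0.2452/814) = 0.017356.
z = (0.530713 − 0.5693)/0.017356 = -0.038587/0.017356 = -2.2233.
p-value = P(Z < -2.223) ≈ 0.0131. With α = 0.025, reject H₀.

z = -2.2233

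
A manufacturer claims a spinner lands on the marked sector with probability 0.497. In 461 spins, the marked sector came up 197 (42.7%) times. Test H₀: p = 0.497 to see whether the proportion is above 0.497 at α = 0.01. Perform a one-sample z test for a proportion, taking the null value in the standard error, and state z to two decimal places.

p̂ = 197/461 ≈ 0.4273.
Under H₀, SE = √(0.497·0.503/461) = √(0.00054228) = 0.0233.
z = (0.4273 − 0.497)/0.0233 = -0.0697/0.0233 = -2.99.
p-value = P(Z > -2.992) ≈ 0.9986, so at α = 0.01 we fail to reject H₀.

z = -2.99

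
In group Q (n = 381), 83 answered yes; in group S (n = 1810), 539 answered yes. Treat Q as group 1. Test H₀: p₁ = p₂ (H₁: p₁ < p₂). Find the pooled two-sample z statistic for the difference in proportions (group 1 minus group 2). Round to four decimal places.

z = -3.1455

p̂₁ = 83/381 = 0.217848, p̂₂ = 539/1810 = 0.297790.
Pooled p̂ = (83+539)/(381+1810) = 622/2191 = 0.283889.
SE = √(p̂(1−p̂)(1/n₁+1/n₂)) = √(0.283889·0.716111·0.00317716) = √(0.000645903) = 0.025415.
z = (0.217848 − 0.297790)/0.025415 = -0.079942/0.025415 = -3.1455.
p-value = P(Z < -3.146) ≈ 0.0008.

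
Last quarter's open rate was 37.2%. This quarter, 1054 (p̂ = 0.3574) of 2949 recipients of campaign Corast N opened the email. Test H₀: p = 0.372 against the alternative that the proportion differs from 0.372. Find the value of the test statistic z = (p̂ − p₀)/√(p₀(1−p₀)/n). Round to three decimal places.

z = -1.639

p̂ = 1054/2949 = 0.35741.
Standard error under H₀: √(0.372×0.628/2949) = 0.00890.
z = (0.35741 − 0.372)/0.00890 = -0.01459/0.00890 = -1.639.
Two-sided p-value ≈ 2·Φ(−1.639) = 0.1011.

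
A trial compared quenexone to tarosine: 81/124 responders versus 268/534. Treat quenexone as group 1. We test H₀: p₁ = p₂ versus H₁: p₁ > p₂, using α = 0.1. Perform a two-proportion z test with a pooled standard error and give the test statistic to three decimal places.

p̂₁ = 81/124 = 0.65323, p̂₂ = 268/534 = 0.50187.
Pooled p̂ = (81+268)/(124+534) = 349/658 = 0.53040.
SE = √(p̂(1−p̂)(1/n₁+1/n₂)) = √(0.53040·0.46960·0.00993718) = √(0.00247511) = 0.04975.
z = (0.65323 − 0.50187)/0.04975 = 0.15136/0.04975 = 3.042.
p-value = P(Z > 3.042) ≈ 0.0012; since p < α = 0.1, reject H₀.

z = 3.042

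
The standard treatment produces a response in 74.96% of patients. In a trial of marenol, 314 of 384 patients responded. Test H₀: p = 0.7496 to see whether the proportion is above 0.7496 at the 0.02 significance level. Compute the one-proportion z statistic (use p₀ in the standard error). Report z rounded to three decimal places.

p̂ = 314/384 ≈ 0.81771.
SE = √(p₀(1−p₀)/n) = √(0.1877/384) = 0.02211.
z = (0.81771 − 0.7496)/0.02211 = 0.06811/0.02211 = 3.081.
p-value = P(Z > 3.081) ≈ 0.0010, so at α = 0.02 we reject H₀.

z = 3.081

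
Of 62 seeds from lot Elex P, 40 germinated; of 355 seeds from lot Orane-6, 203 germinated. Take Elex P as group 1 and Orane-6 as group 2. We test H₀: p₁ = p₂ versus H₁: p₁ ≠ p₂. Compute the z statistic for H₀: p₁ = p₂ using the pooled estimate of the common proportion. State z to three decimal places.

p̂₁ = 40/62 = 0.64516, p̂₂ = 203/355 = 0.57183.
Pooled p̂ = (40+203)/(62+355) = 243/417 = 0.58273.
SE = √(p̂(1−p̂)(1/n₁+1/n₂)) = √(0.58273·0.41727·0.0189459) = √(0.0046068) = 0.06787.
z = (0.64516 − 0.57183)/0.06787 = 0.07333/0.06787 = 1.080.

z = 1.080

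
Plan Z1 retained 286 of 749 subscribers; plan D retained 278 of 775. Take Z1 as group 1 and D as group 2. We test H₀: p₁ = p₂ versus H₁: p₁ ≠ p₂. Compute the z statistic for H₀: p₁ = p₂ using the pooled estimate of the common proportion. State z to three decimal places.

z = 0.935

p̂₁ = 286/749 = 0.38184, p̂₂ = 278/775 = 0.35871.
Pooled p̂ = (286+278)/(749+775) = 564/1524 = 0.37008.
SE = √(0.23312 × 0.00262544) = 0.02474.
z = (0.38184 − 0.35871)/0.02474 = 0.02313/0.02474 = 0.935.
Two-sided p-value ≈ 2·Φ(−0.935) = 0.3498.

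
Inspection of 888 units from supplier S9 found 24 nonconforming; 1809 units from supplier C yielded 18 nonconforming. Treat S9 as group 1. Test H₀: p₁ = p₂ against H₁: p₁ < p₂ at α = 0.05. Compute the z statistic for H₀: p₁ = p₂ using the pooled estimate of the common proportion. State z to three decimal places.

z = 3.366

p̂₁ = 24/888 = 0.027027, p̂₂ = 18/1809 = 0.009950.
Pooled p̂ = (24+18)/(888+1809) = 42/2697 = 0.015573.
SE = √(0.0153303 × 0.00167892) = 0.005073.
z = (0.027027 − 0.009950)/0.005073 = 0.017077/0.005073 = 3.366.
p-value = P(Z < 3.366) ≈ 0.9996. With α = 0.05, fail to reject H₀.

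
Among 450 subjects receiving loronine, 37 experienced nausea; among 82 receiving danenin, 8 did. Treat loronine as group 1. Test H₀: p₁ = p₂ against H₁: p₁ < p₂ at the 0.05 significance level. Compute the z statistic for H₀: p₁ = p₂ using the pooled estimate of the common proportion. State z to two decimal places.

p̂₁ = 37/450 = 0.0822, p̂₂ = 8/82 = 0.0976.
Pooled p̂ = (37+8)/(450+82) = 45/532 = 0.0846.
SE = √(0.0774316 × 0.0144173) = 0.0334.
z = (0.0822 − 0.0976)/0.0334 = -0.0154/0.0334 = -0.46.
p-value = P(Z < -0.459) ≈ 0.3231, so at α = 0.05 we fail to reject H₀.

z = -0.46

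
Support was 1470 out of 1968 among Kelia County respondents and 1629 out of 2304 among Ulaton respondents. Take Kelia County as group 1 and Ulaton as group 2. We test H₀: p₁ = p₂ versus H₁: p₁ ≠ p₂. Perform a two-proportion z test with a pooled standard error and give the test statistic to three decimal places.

z = 2.914

p̂₁ = 1470/1968 ≈ 0.74695, p̂₂ = 1629/2304 ≈ 0.70703.
Pooled p̂ = (1470+1629)/(1968+2304) = 3099/4272 = 0.72542.
SE = √(0.199185 × 0.000942158) = 0.01370.
z = (0.74695 − 0.70703)/0.01370 = 0.03992/0.01370 = 2.914.
Two-sided p-value ≈ 2·Φ(−2.914) = 0.0036.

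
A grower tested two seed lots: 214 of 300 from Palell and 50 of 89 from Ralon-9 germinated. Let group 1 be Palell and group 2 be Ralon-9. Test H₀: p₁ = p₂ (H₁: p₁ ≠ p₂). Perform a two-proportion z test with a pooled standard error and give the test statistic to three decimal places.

z = 2.688

p̂₁ = 214/300 ≈ 0.71333, p̂₂ = 50/89 ≈ 0.56180.
Pooled p̂ = (214+50)/(300+89) = 264/389 = 0.67866.
SE = √(0.218079 × 0.0145693) = 0.05637.
z = (0.71333 − 0.56180)/0.05637 = 0.15153/0.05637 = 2.688.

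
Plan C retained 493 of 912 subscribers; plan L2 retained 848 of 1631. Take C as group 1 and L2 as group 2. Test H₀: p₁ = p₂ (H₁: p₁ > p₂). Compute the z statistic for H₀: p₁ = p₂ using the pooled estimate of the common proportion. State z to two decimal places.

p̂₁ = 493/912 ≈ 0.5406, p̂₂ = 848/1631 ≈ 0.5199.
Pooled p̂ = (493+848)/(912+1631) = 1341/2543 = 0.5273.
SE = √(p̂(1−p̂)(1/n₁+1/n₂)) = √(0.5273·0.4727·0.00170961) = √(0.000426126) = 0.0206.
z = (0.5406 − 0.5199)/0.0206 = 0.0207/0.0206 = 1.00.
p-value = P(Z > 1.000) ≈ 0.1586.

z = 1.00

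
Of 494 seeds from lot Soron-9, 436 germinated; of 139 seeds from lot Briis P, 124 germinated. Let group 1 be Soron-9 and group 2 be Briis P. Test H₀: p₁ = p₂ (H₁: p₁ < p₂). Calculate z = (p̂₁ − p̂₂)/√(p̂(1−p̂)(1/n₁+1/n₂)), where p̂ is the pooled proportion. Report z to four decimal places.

z = -0.3096

p̂₁ = 436/494 ≈ 0.882591, p̂₂ = 124/139 ≈ 0.892086.
Pooled p̂ = (436+124)/(494+139) = 560/633 = 0.884676.
SE = √(p̂(1−p̂)(1/n₁+1/n₂)) = √(0.884676·0.115324·0.00921854) = √(0.000940514) = 0.030668.
z = (0.882591 − 0.892086)/0.030668 = -0.009495/0.030668 = -0.3096.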